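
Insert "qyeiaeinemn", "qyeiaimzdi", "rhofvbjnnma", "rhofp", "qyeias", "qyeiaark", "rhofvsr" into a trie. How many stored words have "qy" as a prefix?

Filter for entries beginning with "qy":
Words under "qy": qyeiaark, qyeiaeinemn, qyeiaimzdi, qyeias
Count: 4

4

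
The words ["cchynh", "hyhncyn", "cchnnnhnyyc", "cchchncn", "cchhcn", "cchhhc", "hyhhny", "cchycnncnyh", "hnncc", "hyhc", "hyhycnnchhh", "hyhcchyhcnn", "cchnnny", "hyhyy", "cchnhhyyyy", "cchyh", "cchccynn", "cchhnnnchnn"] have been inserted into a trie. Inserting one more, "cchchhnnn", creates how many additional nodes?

4

Walking "cchchhnnn" from the root, the first 5 characters ("cchch") follow existing edges; "h" is the first miss.
New nodes needed: |"cchchhnnn"| − 5 = 9 − 5 = 4.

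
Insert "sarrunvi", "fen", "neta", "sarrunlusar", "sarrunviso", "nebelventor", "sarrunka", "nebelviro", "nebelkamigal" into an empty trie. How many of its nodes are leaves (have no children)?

Leaves are exactly the stored words that no other stored word extends.
Those words: "fen", "nebelkamigal", "nebelventor", "nebelviro", "neta", "sarrunka", "sarrunlusar", "sarrunviso"
Leaf count: 8

8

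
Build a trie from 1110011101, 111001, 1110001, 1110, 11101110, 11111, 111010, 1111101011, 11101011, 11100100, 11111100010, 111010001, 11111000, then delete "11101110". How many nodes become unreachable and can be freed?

A node on "11101110"'s path can go only if nothing else ends at it or branches off below it.
The suffix "110" (3 nodes) is used only by "11101110"; the node for "11101" still has the child "0", so pruning stops there.
Nodes removed: 3

3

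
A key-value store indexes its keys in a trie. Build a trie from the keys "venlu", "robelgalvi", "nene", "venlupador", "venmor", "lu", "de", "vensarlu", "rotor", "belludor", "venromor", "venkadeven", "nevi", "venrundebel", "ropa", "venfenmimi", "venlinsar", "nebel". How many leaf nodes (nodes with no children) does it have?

A leaf is a node with no children — equivalently, the end of a word that is not a proper prefix of any other stored word.
Those words: "belludor", "de", "lu", "nebel", "nene", "nevi", "robelgalvi", "ropa", "rotor", "venfenmimi", "venkadeven", "venlinsar", "venlupador", "venmor", "venromor", "venrundebel", "vensarlu"
Leaf count: 17

17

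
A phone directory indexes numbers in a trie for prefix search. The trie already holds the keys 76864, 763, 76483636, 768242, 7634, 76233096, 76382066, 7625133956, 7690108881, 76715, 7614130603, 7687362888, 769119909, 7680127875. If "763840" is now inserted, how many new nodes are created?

2

Walking "763840" from the root, the first 4 characters ("7638") follow existing edges; "4" is the first miss.
New nodes needed: |"763840"| − 4 = 6 − 4 = 2.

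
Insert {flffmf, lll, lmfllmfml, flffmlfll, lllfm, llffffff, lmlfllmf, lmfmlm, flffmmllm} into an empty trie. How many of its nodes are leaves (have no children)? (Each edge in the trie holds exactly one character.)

8

A leaf is a node with no children — equivalently, the end of a word that is not a proper prefix of any other stored word.
Those words: "flffmf", "flffmlfll", "flffmmllm", "llffffff", "lllfm", "lmfllmfml", "lmfmlm", "lmlfllmf"
Leaf count: 8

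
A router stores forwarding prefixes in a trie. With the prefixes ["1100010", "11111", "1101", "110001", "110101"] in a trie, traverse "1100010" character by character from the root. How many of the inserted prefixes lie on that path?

Check each prefix of "1100010" against the stored set — each match is an end-marker on the path.
Prefixes of the query that are stored words: "110001", "1100010"
Count: 2

2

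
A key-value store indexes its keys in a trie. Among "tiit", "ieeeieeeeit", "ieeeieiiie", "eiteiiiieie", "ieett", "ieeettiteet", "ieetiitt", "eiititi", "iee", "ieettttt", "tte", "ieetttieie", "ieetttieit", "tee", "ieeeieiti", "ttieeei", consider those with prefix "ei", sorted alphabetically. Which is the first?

eiititi

Words with prefix "ei", in lexicographic order: "eiititi", "eiteiiiieie"
The 1st is eiititi.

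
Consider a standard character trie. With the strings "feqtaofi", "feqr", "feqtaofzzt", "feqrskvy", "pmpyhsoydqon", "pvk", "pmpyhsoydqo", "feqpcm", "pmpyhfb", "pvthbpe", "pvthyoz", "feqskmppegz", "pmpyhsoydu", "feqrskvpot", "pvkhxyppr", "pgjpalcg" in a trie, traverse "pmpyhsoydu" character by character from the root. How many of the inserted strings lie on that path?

1

Walk "pmpyhsoydu" from the root; an end-of-word marker is hit whenever a stored word is a prefix of "pmpyhsoydu".
Prefixes of the query that are stored words: "pmpyhsoydu"
Count: 1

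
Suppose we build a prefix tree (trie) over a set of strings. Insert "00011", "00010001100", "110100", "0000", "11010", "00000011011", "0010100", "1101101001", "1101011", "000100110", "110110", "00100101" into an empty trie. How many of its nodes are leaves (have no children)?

9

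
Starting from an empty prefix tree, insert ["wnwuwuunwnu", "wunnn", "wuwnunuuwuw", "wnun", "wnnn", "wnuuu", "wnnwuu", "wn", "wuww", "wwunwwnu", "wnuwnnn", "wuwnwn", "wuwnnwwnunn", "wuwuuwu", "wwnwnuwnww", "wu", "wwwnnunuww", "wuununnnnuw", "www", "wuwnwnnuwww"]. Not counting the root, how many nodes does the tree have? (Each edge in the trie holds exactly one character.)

88

Trace insertions, counting only characters that open a new branch:
  "wnwuwuunwnu" → 11 new (w, n, w, u, w, u, u, n, w, n, u)
  "wunnn" → prefix "w" already present; 4 new (u, n, n, n)
  "wuwnunuuwuw" → prefix "wu" already present; 9 new (w, n, u, n, u, u, w, u, w)
  "wnun" → prefix "wn" already present; 2 new (u, n)
  "wnnn" → prefix "wn" already present; 2 new (n, n)
  "wnuuu" → prefix "wnu" already present; 2 new (u, u)
  "wnnwuu" → prefix "wnn" already present; 3 new (w, u, u)
  "wn" → prefix "wn" already present; 0 new (none)
  "wuww" → prefix "wuw" already present; 1 new (w)
  "wwunwwnu" → prefix "w" already present; 7 new (w, u, n, w, w, n, u)
  "wnuwnnn" → prefix "wnu" already present; 4 new (w, n, n, n)
  "wuwnwn" → prefix "wuwn" already present; 2 new (w, n)
  "wuwnnwwnunn" → prefix "wuwn" already present; 7 new (n, w, w, n, u, n, n)
  "wuwuuwu" → prefix "wuw" already present; 4 new (u, u, w, u)
  "wwnwnuwnww" → prefix "ww" already present; 8 new (n, w, n, u, w, n, w, w)
  "wu" → prefix "wu" already present; 0 new (none)
  "wwwnnunuww" → prefix "ww" already present; 8 new (w, n, n, u, n, u, w, w)
  "wuununnnnuw" → prefix "wu" already present; 9 new (u, n, u, n, n, n, n, u, w)
  "www" → prefix "www" already present; 0 new (none)
  "wuwnwnnuwww" → prefix "wuwnwn" already present; 5 new (n, u, w, w, w)
Total nodes = 11 + 4 + 9 + 2 + 2 + 2 + 3 + 0 + 1 + 7 + 4 + 2 + 7 + 4 + 8 + 0 + 8 + 9 + 0 + 5 = 88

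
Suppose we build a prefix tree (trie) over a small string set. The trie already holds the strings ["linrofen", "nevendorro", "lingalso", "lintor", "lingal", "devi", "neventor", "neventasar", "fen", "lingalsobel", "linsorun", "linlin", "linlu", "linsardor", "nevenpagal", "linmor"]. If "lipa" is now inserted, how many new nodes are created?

Walking "lipa" from the root, the first 2 characters ("li") follow existing edges; "p" is the first miss.
New nodes needed: |"lipa"| − 2 = 4 − 2 = 2.

2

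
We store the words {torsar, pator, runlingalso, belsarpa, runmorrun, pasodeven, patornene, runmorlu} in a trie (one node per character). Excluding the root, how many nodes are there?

49

For each word, the new-node count is its length minus the longest prefix already in the trie:
  "torsar" → 6 new (t, o, r, s, a, r)
  "pator" → 5 new (p, a, t, o, r)
  "runlingalso" → 11 new (r, u, n, l, i, n, g, a, l, s, o)
  "belsarpa" → 8 new (b, e, l, s, a, r, p, a)
  "runmorrun" → prefix "run" already present; 6 new (m, o, r, r, u, n)
  "pasodeven" → prefix "pa" already present; 7 new (s, o, d, e, v, e, n)
  "patornene" → prefix "pator" already present; 4 new (n, e, n, e)
  "runmorlu" → prefix "runmor" already present; 2 new (l, u)
Total nodes = 6 + 5 + 11 + 8 + 6 + 7 + 4 + 2 = 49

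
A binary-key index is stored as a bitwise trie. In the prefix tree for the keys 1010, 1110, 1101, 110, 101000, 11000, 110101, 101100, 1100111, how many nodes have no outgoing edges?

6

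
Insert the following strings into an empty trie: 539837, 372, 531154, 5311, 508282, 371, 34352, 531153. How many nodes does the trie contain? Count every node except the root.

Insert word by word; a character creates a node only if that edge doesn't already exist:
  "539837" → 6 new (5, 3, 9, 8, 3, 7)
  "372" → 3 new (3, 7, 2)
  "531154" → prefix "53" already present; 4 new (1, 1, 5, 4)
  "5311" → prefix "5311" already present; 0 new (none)
  "508282" → prefix "5" already present; 5 new (0, 8, 2, 8, 2)
  "371" → prefix "37" already present; 1 new (1)
  "34352" → prefix "3" already present; 4 new (4, 3, 5, 2)
  "531153" → prefix "53115" already present; 1 new (3)
Total nodes = 6 + 3 + 4 + 0 + 5 + 1 + 4 + 1 = 24

24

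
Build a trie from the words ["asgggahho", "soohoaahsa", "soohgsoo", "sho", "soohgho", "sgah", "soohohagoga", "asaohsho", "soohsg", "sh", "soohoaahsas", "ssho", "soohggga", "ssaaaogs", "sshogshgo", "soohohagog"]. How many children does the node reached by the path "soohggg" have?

1

Follow the path "soohggg" to its node, then look at its outgoing edges.
Characters that immediately follow "soohggg" among the stored strings: {a}.
That node has 1 child edge.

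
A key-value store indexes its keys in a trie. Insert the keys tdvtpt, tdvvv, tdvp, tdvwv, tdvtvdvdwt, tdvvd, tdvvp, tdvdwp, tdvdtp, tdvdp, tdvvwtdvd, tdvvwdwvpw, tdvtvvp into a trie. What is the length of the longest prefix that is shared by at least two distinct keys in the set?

5

Look for the deepest trie node that still has at least two words in its subtree.
e.g. "tdvtvdvdwt" and "tdvtvvp" share the prefix "tdvtv" of length 5; no pair shares a longer one.
Longest shared-prefix length: 5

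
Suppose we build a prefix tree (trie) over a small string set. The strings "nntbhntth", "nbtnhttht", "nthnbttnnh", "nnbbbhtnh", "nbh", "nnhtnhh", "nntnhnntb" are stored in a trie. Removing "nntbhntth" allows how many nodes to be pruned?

6

After clearing the end-marker at "nntbhntth", prune upward until reaching a node still needed by another word.
The suffix "bhntth" (6 nodes) is used only by "nntbhntth"; the node for "nnt" still has the child "n", so pruning stops there.
Nodes removed: 6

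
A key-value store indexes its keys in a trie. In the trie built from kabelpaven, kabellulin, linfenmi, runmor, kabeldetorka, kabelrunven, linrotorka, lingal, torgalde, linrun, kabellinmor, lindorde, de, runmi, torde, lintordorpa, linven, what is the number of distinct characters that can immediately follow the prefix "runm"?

2

Follow the path "runm" to its node, then look at its outgoing edges.
Distinct next characters after "runm": i, o.
That node has 2 child edges.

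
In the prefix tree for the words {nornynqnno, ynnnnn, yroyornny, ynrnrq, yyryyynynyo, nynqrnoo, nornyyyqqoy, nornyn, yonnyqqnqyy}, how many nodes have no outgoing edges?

A leaf is a node with no children — equivalently, the end of a word that is not a proper prefix of any other stored word.
Those words: "nornynqnno", "nornyyyqqoy", "nynqrnoo", "ynnnnn", "ynrnrq", "yonnyqqnqyy", "yroyornny", "yyryyynynyo"
Leaf count: 8

8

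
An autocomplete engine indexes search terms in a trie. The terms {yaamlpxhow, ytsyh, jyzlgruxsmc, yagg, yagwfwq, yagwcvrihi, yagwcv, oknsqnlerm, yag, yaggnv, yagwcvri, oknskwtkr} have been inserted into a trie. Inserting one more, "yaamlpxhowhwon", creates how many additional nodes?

The longest prefix of "yaamlpxhowhwon" already in the trie is "yaamlpxhow" (length 10).
Each of the 4 remaining characters creates one node.

4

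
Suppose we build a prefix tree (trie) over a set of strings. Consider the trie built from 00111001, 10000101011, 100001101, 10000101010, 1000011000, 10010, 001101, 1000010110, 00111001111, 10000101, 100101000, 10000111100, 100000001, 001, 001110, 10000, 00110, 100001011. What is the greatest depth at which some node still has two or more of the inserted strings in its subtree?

10

Look for the deepest trie node that still has at least two words in its subtree.
"10000101010" and "10000101011" agree on "1000010101" (10 characters) before diverging; nothing deeper is shared.
Longest shared-prefix length: 10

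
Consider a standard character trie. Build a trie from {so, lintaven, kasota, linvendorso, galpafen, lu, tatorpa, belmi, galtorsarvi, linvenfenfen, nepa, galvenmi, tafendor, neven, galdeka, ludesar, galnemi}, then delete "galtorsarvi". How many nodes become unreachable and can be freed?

A node on "galtorsarvi"'s path can go only if nothing else ends at it or branches off below it.
The suffix "torsarvi" (8 nodes) is used only by "galtorsarvi"; the node for "gal" still has the child "p", so pruning stops there.
Nodes removed: 8

8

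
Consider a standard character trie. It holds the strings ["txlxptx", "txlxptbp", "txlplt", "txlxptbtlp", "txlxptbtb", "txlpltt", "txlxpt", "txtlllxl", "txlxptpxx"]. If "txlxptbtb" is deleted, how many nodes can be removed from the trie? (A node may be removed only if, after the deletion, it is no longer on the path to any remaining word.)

1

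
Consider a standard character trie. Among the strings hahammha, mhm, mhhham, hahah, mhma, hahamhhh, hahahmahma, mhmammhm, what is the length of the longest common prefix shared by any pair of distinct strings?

5

The deepest shared node is where two words last agree before diverging.
"hahah" and "hahahmahma" agree on "hahah" (5 characters) before diverging; nothing deeper is shared.
Longest shared-prefix length: 5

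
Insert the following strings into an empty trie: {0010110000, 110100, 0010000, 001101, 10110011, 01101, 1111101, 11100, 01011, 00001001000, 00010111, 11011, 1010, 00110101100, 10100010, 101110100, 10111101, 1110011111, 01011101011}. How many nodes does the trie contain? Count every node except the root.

Count nodes per top-level branch (shared prefixes stored once):
  '0'-branch (00001001000, 00010111, 0010000, 0010110000, 001101, 00110101100, 01011, 01011101011, 01101): 48 nodes
  '1'-branch (1010, 10100010, 10110011, 101110100, 10111101, 110100, 11011, 11100, 1110011111, 1111101): 39 nodes
Sum: 87

87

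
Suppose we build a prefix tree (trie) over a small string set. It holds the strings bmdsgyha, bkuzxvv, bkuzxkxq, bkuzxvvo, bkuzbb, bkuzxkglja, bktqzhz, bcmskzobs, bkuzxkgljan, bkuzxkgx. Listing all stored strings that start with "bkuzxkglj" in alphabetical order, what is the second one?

Words with prefix "bkuzxkglj", in lexicographic order: "bkuzxkglja", "bkuzxkgljan"
The 2nd is bkuzxkgljan.

bkuzxkgljan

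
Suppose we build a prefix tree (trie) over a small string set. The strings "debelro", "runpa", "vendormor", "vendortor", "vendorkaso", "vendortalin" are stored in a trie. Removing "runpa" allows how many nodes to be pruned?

5

After clearing the end-marker at "runpa", prune upward until reaching a node still needed by another word.
No other word shares any prefix with "runpa", so all 5 of its nodes go.
Nodes removed: 5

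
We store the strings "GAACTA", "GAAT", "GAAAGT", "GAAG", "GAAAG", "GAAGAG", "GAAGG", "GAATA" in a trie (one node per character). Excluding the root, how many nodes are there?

15

Count nodes per top-level branch (shared prefixes stored once):
  'G'-branch (GAAAG, GAAAGT, GAACTA, GAAG, GAAGAG, GAAGG, GAAT, GAATA): 15 nodes
Sum: 15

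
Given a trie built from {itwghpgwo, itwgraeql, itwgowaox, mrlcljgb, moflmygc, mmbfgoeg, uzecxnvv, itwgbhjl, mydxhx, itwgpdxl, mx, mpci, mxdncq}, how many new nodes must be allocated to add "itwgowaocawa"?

"itwgowao" is already a path in the trie; the remaining "cawa" must be added.
New nodes needed: |"itwgowaocawa"| − 8 = 12 − 8 = 4.

4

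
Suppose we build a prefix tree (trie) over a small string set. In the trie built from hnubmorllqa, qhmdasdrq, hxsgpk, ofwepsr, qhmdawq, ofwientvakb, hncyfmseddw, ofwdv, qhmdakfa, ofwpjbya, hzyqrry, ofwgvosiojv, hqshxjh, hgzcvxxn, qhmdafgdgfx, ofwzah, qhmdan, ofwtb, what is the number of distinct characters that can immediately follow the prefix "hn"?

2

The children of the "hn" node are the distinct next characters among strings starting with "hn".
Characters that immediately follow "hn" among the stored strings: {c, u}.
That node has 2 child edges.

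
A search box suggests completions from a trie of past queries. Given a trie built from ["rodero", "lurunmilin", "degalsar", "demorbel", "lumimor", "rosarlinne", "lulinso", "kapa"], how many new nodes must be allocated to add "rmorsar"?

6

The longest prefix of "rmorsar" already in the trie is "r" (length 1).
New nodes needed: |"rmorsar"| − 1 = 7 − 1 = 6.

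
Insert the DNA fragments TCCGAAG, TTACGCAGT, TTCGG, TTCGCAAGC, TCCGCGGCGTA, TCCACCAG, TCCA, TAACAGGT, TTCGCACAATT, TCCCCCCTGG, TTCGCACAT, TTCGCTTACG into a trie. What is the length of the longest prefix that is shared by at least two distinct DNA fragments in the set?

The deepest shared node is where two words last agree before diverging.
"TTCGCACAATT" and "TTCGCACAT" agree on "TTCGCACA" (8 characters) before diverging; nothing deeper is shared.
Longest shared-prefix length: 8

8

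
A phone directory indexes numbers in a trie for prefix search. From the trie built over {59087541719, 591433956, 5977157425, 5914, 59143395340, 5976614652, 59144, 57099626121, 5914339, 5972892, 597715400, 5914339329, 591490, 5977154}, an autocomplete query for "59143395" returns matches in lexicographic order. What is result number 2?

591433956

Words with prefix "59143395", in lexicographic order: "59143395340", "591433956"
Position 2: 591433956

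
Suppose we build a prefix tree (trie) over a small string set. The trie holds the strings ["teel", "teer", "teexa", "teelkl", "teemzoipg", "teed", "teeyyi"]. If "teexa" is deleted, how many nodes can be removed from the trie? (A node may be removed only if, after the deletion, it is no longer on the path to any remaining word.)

2

A node on "teexa"'s path can go only if nothing else ends at it or branches off below it.
The suffix "xa" (2 nodes) is used only by "teexa"; the node for "tee" still has the child "l", so pruning stops there.
Nodes removed: 2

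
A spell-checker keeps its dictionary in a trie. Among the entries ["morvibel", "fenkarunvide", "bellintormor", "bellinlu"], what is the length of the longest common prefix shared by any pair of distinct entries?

6

Equivalently: take the maximum, over all pairs, of their longest common prefix length.
e.g. "bellinlu" and "bellintormor" share the prefix "bellin" of length 6; no pair shares a longer one.
Longest shared-prefix length: 6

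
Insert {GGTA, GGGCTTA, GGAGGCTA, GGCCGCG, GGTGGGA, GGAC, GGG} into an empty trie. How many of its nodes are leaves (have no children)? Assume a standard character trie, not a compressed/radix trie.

6

A leaf is a node with no children — equivalently, the end of a word that is not a proper prefix of any other stored word.
Those words: "GGAC", "GGAGGCTA", "GGCCGCG", "GGGCTTA", "GGTA", "GGTGGGA"
Leaf count: 6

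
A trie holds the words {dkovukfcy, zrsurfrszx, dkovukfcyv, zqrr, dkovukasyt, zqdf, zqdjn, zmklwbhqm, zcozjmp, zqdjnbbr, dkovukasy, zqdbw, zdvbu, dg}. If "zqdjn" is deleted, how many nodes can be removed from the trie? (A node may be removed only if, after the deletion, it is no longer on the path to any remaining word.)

0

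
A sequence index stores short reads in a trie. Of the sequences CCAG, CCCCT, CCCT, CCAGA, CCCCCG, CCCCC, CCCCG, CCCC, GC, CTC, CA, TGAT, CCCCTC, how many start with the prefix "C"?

11

Walk to "C"; the words in its subtree are exactly those with that prefix.
Matches: "CA", "CCAG", "CCAGA", "CCCC", "CCCCC", "CCCCCG", "CCCCG", "CCCCT", "CCCCTC", "CCCT", "CTC"
Count: 11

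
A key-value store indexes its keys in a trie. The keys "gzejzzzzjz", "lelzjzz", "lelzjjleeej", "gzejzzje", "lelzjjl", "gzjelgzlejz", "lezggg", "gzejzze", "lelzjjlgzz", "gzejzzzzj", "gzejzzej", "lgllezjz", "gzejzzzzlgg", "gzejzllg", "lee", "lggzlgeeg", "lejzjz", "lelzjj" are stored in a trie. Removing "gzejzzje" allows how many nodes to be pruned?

A node on "gzejzzje"'s path can go only if nothing else ends at it or branches off below it.
The suffix "je" (2 nodes) is used only by "gzejzzje"; the node for "gzejzz" still has the child "z", so pruning stops there.
Nodes removed: 2

2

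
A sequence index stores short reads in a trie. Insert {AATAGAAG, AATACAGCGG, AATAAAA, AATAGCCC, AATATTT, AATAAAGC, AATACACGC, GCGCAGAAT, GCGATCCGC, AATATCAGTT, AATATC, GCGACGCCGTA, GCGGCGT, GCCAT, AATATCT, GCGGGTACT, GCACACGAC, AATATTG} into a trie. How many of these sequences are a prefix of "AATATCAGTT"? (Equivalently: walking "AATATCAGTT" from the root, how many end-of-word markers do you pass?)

2

Check each prefix of "AATATCAGTT" against the stored set — each match is an end-marker on the path.
Prefixes of the query that are stored words: "AATATC", "AATATCAGTT"
Count: 2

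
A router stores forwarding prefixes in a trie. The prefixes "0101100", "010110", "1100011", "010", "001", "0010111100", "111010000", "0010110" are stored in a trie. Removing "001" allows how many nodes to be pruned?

0

After clearing the end-marker at "001", prune upward until reaching a node still needed by another word.
Every node on "001" is still needed (e.g. by "0010111100"), so nothing is freed.
Nodes removed: 0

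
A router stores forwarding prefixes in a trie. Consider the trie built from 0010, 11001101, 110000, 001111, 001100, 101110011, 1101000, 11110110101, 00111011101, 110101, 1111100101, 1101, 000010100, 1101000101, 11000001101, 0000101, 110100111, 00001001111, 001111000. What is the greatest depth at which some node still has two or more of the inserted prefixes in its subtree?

7

The deepest shared node is where two words last agree before diverging.
"0000101" and "000010100" agree on "0000101" (7 characters) before diverging; nothing deeper is shared.
Longest shared-prefix length: 7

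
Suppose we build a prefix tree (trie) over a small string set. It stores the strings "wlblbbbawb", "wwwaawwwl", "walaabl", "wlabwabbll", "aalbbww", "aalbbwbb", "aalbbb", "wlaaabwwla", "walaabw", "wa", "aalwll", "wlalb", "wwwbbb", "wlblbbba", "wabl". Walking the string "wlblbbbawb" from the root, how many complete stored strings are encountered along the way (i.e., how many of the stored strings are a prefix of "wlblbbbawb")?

Walk "wlblbbbawb" from the root; an end-of-word marker is hit whenever a stored word is a prefix of "wlblbbbawb".
Prefixes of the query that are stored words: "wlblbbba", "wlblbbbawb"
Count: 2

2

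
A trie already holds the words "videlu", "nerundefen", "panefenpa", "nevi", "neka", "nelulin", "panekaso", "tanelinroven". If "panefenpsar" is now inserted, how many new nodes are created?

3

"panefenp" is already a path in the trie; the remaining "sar" must be added.
New nodes needed: |"panefenpsar"| − 8 = 11 − 8 = 3.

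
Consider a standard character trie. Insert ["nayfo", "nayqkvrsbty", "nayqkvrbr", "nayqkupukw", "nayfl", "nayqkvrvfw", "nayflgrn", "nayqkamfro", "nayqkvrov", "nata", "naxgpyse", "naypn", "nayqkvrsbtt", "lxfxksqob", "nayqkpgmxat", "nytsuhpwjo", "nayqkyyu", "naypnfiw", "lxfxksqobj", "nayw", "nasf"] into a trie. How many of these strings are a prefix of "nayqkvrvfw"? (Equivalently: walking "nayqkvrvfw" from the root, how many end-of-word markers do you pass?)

1

Check each prefix of "nayqkvrvfw" against the stored set — each match is an end-marker on the path.
Prefixes of the query that are stored words: "nayqkvrvfw"
Count: 1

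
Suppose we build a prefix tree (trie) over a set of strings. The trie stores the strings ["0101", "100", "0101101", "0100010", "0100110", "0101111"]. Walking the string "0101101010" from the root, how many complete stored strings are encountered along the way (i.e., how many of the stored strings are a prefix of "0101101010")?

2

Check each prefix of "0101101010" against the stored set — each match is an end-marker on the path.
Prefixes of the query that are stored words: "0101", "0101101"
Count: 2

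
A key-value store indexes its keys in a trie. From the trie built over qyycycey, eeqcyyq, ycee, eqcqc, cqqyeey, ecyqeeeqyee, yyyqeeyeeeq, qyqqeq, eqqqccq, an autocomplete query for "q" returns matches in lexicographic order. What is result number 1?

qyqqeq

Words with prefix "q", in lexicographic order: "qyqqeq", "qyycycey"
The 1st is qyqqeq.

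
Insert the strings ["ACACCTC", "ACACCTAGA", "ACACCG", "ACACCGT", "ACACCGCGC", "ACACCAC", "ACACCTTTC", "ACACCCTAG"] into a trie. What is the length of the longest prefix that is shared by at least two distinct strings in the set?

Look for the deepest trie node that still has at least two words in its subtree.
"ACACCG" and "ACACCGCGC" agree on "ACACCG" (6 characters) before diverging; nothing deeper is shared.
Longest shared-prefix length: 6

6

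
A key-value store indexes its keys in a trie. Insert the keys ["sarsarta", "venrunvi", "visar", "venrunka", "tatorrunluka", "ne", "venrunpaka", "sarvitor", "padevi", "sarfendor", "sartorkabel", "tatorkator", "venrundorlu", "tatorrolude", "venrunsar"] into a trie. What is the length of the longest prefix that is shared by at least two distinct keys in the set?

6

Look for the deepest trie node that still has at least two words in its subtree.
"tatorrolude" and "tatorrunluka" agree on "tatorr" (6 characters) before diverging; nothing deeper is shared.
Longest shared-prefix length: 6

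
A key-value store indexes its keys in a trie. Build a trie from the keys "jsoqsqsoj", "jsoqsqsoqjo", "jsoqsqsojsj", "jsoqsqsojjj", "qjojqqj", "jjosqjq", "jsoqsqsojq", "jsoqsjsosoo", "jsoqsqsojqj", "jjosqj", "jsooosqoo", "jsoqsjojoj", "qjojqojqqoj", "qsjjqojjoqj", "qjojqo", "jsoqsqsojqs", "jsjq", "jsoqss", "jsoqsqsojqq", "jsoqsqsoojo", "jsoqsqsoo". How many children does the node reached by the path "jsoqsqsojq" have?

The children of the "jsoqsqsojq" node are the distinct next characters among strings starting with "jsoqsqsojq".
Distinct next characters after "jsoqsqsojq": j, q, s.
That node has 3 child edges.

3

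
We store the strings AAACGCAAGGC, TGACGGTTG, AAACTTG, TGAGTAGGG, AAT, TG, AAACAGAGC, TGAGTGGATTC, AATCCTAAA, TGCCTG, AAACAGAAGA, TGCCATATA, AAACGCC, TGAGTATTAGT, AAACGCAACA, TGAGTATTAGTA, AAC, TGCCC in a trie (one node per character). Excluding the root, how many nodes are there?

70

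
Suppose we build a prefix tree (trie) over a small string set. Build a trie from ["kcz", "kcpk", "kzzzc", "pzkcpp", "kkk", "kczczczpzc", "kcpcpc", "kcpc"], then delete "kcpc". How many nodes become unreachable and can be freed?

Walk "kcpc" from the leaf back toward the root, removing each node that no remaining word uses.
Every node on "kcpc" is still needed (e.g. by "kcpcpc"), so nothing is freed.
Nodes removed: 0

0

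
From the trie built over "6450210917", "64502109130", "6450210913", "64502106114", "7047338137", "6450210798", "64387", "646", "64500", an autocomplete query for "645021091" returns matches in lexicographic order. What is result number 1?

Words with prefix "645021091", in lexicographic order: "6450210913", "64502109130", "6450210917"
Position 1: 6450210913

6450210913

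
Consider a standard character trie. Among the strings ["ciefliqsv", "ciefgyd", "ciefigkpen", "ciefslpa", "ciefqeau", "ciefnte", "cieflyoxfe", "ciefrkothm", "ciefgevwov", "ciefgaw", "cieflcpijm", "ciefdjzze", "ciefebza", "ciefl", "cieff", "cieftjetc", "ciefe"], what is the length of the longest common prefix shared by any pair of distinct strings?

Look for the deepest trie node that still has at least two words in its subtree.
e.g. "ciefe" and "ciefebza" share the prefix "ciefe" of length 5; no pair shares a longer one.
Longest shared-prefix length: 5

5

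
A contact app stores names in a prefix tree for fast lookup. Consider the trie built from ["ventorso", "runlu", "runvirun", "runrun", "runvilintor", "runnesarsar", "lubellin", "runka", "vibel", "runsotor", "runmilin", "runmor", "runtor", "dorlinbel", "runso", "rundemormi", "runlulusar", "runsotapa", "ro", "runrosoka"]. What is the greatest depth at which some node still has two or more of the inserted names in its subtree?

6

Equivalently: take the maximum, over all pairs, of their longest common prefix length.
e.g. "runsotapa" and "runsotor" share the prefix "runsot" of length 6; no pair shares a longer one.
Longest shared-prefix length: 6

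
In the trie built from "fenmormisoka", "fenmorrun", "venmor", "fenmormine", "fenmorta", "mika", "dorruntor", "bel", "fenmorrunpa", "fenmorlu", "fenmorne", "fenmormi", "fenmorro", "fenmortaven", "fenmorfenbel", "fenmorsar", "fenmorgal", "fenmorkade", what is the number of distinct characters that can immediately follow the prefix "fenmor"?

Walk "fenmor" from the root, arriving at one node.
Distinct next characters after "fenmor": f, g, k, l, m, n, r, s, t.
That node has 9 child edges.

9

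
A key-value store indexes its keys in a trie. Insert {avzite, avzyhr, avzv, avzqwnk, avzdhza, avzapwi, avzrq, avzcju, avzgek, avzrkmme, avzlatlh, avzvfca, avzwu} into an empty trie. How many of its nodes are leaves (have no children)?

Leaves are exactly the stored words that no other stored word extends.
Those words: "avzapwi", "avzcju", "avzdhza", "avzgek", "avzite", "avzlatlh", "avzqwnk", "avzrkmme", "avzrq", "avzvfca", "avzwu", "avzyhr"
Leaf count: 12

12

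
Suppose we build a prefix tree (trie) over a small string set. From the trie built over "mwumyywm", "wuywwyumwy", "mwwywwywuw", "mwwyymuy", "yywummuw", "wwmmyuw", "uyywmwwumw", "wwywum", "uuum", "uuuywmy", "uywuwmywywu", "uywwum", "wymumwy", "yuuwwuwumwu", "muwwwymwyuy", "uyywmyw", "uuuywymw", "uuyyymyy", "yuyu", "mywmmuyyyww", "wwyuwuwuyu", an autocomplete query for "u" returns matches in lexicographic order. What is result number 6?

DFS of the "u" subtree visits, in order: "uuum", "uuuywmy", "uuuywymw", "uuyyymyy", "uywuwmywywu", "uywwum", "uyywmwwumw", "uyywmyw"
Position 6: uywwum

uywwum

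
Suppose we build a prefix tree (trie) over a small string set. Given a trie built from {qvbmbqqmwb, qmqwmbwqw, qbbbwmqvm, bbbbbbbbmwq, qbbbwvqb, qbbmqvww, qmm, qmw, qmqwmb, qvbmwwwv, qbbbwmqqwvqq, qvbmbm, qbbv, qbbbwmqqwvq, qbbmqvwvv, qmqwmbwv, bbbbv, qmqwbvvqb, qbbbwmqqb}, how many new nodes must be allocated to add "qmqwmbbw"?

2

The longest prefix of "qmqwmbbw" already in the trie is "qmqwmb" (length 6).
Each of the 2 remaining characters creates one node.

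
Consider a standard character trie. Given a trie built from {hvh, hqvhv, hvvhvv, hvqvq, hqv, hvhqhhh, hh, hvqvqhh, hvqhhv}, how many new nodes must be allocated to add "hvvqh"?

2

"hvv" is already a path in the trie; the remaining "qh" must be added.
Each of the 2 remaining characters creates one node.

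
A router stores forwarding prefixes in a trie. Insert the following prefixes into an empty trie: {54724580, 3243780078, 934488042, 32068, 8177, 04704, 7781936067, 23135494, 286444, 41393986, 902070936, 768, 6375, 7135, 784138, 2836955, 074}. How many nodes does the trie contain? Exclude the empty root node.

99

Insert word by word; a character creates a node only if that edge doesn't already exist:
  "54724580" → 8 new (5, 4, 7, 2, 4, 5, 8, 0)
  "3243780078" → 10 new (3, 2, 4, 3, 7, 8, 0, 0, 7, 8)
  "934488042" → 9 new (9, 3, 4, 4, 8, 8, 0, 4, 2)
  "32068" → prefix "32" already present; 3 new (0, 6, 8)
  "8177" → 4 new (8, 1, 7, 7)
  "04704" → 5 new (0, 4, 7, 0, 4)
  "7781936067" → 10 new (7, 7, 8, 1, 9, 3, 6, 0, 6, 7)
  "23135494" → 8 new (2, 3, 1, 3, 5, 4, 9, 4)
  "286444" → prefix "2" already present; 5 new (8, 6, 4, 4, 4)
  "41393986" → 8 new (4, 1, 3, 9, 3, 9, 8, 6)
  "902070936" → prefix "9" already present; 8 new (0, 2, 0, 7, 0, 9, 3, 6)
  "768" → prefix "7" already present; 2 new (6, 8)
  "6375" → 4 new (6, 3, 7, 5)
  "7135" → prefix "7" already present; 3 new (1, 3, 5)
  "784138" → prefix "7" already present; 5 new (8, 4, 1, 3, 8)
  "2836955" → prefix "28" already present; 5 new (3, 6, 9, 5, 5)
  "074" → prefix "0" already present; 2 new (7, 4)
Total nodes = 8 + 10 + 9 + 3 + 4 + 5 + 10 + 8 + 5 + 8 + 8 + 2 + 4 + 3 + 5 + 5 + 2 = 99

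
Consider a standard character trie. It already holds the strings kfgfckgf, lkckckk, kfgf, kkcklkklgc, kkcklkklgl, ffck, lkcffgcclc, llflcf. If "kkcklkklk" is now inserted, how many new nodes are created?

"kkcklkkl" is already a path in the trie; the remaining "k" must be added.
New nodes needed: |"kkcklkklk"| − 8 = 9 − 8 = 1.

1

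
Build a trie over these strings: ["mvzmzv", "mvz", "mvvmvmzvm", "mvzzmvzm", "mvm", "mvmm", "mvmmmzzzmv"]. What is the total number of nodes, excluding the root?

26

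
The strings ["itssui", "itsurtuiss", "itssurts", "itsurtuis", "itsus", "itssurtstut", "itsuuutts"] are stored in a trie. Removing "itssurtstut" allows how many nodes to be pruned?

A node on "itssurtstut"'s path can go only if nothing else ends at it or branches off below it.
The suffix "tut" (3 nodes) is used only by "itssurtstut"; "itssurts" is itself a stored word, so pruning stops there.
Nodes removed: 3

3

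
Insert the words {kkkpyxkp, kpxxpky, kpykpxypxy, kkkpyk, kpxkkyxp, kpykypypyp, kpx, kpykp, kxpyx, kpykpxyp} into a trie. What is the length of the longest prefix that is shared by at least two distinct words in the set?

Equivalently: take the maximum, over all pairs, of their longest common prefix length.
e.g. "kpykpxyp" and "kpykpxypxy" share the prefix "kpykpxyp" of length 8; no pair shares a longer one.
Longest shared-prefix length: 8

8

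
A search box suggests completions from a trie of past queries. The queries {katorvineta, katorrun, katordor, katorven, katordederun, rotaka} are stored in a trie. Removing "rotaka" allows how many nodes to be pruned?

6

Walk "rotaka" from the leaf back toward the root, removing each node that no remaining word uses.
No other word shares any prefix with "rotaka", so all 6 of its nodes go.
Nodes removed: 6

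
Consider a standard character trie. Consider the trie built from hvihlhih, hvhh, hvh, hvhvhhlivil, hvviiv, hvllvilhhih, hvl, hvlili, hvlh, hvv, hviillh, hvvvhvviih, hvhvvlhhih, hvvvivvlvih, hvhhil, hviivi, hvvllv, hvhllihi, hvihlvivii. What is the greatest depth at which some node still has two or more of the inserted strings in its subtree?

5

Equivalently: take the maximum, over all pairs, of their longest common prefix length.
"hvihlhih" and "hvihlvivii" agree on "hvihl" (5 characters) before diverging; nothing deeper is shared.
Longest shared-prefix length: 5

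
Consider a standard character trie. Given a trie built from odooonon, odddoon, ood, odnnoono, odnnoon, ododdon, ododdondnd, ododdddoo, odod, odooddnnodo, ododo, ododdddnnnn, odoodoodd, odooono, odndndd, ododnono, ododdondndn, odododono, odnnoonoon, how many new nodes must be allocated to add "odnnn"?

1

"odnn" is already a path in the trie; the remaining "n" must be added.
New nodes needed: |"odnnn"| − 4 = 5 − 4 = 1.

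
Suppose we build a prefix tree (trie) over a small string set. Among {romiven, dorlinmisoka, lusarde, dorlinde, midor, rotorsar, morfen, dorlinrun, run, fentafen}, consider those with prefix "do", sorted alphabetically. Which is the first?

DFS of the "do" subtree visits, in order: "dorlinde", "dorlinmisoka", "dorlinrun"
Position 1: dorlinde

dorlinde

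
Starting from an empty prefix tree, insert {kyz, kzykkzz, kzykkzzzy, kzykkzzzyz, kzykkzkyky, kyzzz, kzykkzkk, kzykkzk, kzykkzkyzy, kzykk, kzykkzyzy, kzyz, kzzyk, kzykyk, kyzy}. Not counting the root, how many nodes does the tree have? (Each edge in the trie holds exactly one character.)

For each word, the new-node count is its length minus the longest prefix already in the trie:
  "kyz" → 3 new (k, y, z)
  "kzykkzz" → prefix "k" already present; 6 new (z, y, k, k, z, z)
  "kzykkzzzy" → prefix "kzykkzz" already present; 2 new (z, y)
  "kzykkzzzyz" → prefix "kzykkzzzy" already present; 1 new (z)
  "kzykkzkyky" → prefix "kzykkz" already present; 4 new (k, y, k, y)
  "kyzzz" → prefix "kyz" already present; 2 new (z, z)
  "kzykkzkk" → prefix "kzykkzk" already present; 1 new (k)
  "kzykkzk" → prefix "kzykkzk" already present; 0 new (none)
  "kzykkzkyzy" → prefix "kzykkzky" already present; 2 new (z, y)
  "kzykk" → prefix "kzykk" already present; 0 new (none)
  "kzykkzyzy" → prefix "kzykkz" already present; 3 new (y, z, y)
  "kzyz" → prefix "kzy" already present; 1 new (z)
  "kzzyk" → prefix "kz" already present; 3 new (z, y, k)
  "kzykyk" → prefix "kzyk" already present; 2 new (y, k)
  "kyzy" → prefix "kyz" already present; 1 new (y)
Total nodes = 3 + 6 + 2 + 1 + 4 + 2 + 1 + 0 + 2 + 0 + 3 + 1 + 3 + 2 + 1 = 31

31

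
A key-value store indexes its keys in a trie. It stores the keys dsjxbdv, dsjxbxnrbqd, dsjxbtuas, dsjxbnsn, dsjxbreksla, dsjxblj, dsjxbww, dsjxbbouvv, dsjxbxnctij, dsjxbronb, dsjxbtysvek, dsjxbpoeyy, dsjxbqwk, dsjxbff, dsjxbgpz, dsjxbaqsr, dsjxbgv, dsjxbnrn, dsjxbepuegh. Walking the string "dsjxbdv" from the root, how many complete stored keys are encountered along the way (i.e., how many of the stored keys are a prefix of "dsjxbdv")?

1

Check each prefix of "dsjxbdv" against the stored set — each match is an end-marker on the path.
Prefixes of the query that are stored words: "dsjxbdv"
Count: 1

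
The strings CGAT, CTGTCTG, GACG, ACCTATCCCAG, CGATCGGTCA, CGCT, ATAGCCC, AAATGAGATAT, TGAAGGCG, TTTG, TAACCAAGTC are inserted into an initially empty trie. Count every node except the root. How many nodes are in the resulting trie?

Trace insertions, counting only characters that open a new branch:
  "CGAT" → 4 new (C, G, A, T)
  "CTGTCTG" → prefix "C" already present; 6 new (T, G, T, C, T, G)
  "GACG" → 4 new (G, A, C, G)
  "ACCTATCCCAG" → 11 new (A, C, C, T, A, T, C, C, C, A, G)
  "CGATCGGTCA" → prefix "CGAT" already present; 6 new (C, G, G, T, C, A)
  "CGCT" → prefix "CG" already present; 2 new (C, T)
  "ATAGCCC" → prefix "A" already present; 6 new (T, A, G, C, C, C)
  "AAATGAGATAT" → prefix "A" already present; 10 new (A, A, T, G, A, G, A, T, A, T)
  "TGAAGGCG" → 8 new (T, G, A, A, G, G, C, G)
  "TTTG" → prefix "T" already present; 3 new (T, T, G)
  "TAACCAAGTC" → prefix "T" already present; 9 new (A, A, C, C, A, A, G, T, C)
Total nodes = 4 + 6 + 4 + 11 + 6 + 2 + 6 + 10 + 8 + 3 + 9 = 69

69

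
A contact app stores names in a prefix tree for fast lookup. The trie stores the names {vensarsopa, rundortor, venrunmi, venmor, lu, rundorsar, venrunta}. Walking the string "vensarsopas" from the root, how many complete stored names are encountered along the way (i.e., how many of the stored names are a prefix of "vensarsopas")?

Walk "vensarsopas" from the root; an end-of-word marker is hit whenever a stored word is a prefix of "vensarsopas".
Prefixes of the query that are stored words: "vensarsopa"
Count: 1

1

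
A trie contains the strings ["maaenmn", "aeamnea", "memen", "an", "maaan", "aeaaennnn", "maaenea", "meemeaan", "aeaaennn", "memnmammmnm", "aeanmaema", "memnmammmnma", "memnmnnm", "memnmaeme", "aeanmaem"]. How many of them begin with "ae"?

Traverse to the node for "ae", then collect every word in that subtree.
Matches: "aeaaennn", "aeaaennnn", "aeamnea", "aeanmaem", "aeanmaema"
Count: 5

5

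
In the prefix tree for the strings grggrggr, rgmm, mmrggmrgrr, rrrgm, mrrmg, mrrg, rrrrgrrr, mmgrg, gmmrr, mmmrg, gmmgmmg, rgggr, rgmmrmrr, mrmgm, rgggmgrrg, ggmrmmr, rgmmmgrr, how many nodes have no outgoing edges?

16

A leaf is a node with no children — equivalently, the end of a word that is not a proper prefix of any other stored word.
Those words: "ggmrmmr", "gmmgmmg", "gmmrr", "grggrggr", "mmgrg", "mmmrg", "mmrggmrgrr", "mrmgm", "mrrg", "mrrmg", "rgggmgrrg", "rgggr", "rgmmmgrr", "rgmmrmrr", "rrrgm", "rrrrgrrr"
Leaf count: 16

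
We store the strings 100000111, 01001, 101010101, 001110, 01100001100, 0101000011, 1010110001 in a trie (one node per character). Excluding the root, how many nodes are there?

47

Count nodes per top-level branch (shared prefixes stored once):
  '0'-branch (001110, 01001, 0101000011, 01100001100): 26 nodes
  '1'-branch (100000111, 101010101, 1010110001): 21 nodes
Sum: 47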